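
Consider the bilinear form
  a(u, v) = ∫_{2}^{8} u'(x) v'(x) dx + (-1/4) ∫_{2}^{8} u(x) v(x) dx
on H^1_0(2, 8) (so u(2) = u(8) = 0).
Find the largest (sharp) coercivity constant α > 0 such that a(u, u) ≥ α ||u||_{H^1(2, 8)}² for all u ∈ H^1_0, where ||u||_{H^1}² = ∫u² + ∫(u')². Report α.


α = (-9 + π^2)/(π^2 + 36)

Coercivity of a(·,·) on H^1_0(2, 8) means a(u, u) ≥ α ||u||_{H^1}² for every u ∈ H^1_0.
The interval has length L = 6, and Poincaré/coercivity depend only on L. Here a(u, u) = ∫(u')² + (-1/4)·∫u².
Here c = -1/4 < 0 with |c| < (π/L)² = π^2/36, so coercivity still holds. The condition a(u,u) ≥ α||u||_{H^1}² reads (1−α)∫(u')² ≥ (α−c)∫u². Any admissible α is ≤ 1 (rapidly oscillating u have ∫u²/∫(u')² → 0), and α = 1 would force 0 ≥ (1−c)∫u², impossible since c < 1; so 1−α > 0. By the sharp Poincaré inequality on H^1_0 of an interval of length L, ∫(u')² ≥ (π/L)²∫u² with equality for the first sine mode sin(π(x−x₀)/L) (x₀ the left endpoint), so the inequality holds for all u iff (1−α)(π/L)² ≥ α − c, i.e. α ≤ ((π/L)² + c)/((π/L)² + 1) = (1 + c(L/π)²)/(1 + (L/π)²). (Direct route, valid since c ≤ 0: Poincaré gives c∫u² ≥ c(L/π)²∫(u')², so a(u,u) ≥ (1 + c(L/π)²)∫(u')², while ||u||_{H^1}² ≤ (1 + (L/π)²)∫(u')²; dividing yields the same α.) With (π/L)² = π^2/36 and c = -1/4, the largest admissible constant is α = ((π/L)² + c)/((π/L)² + 1).
Simplifying, α = (-9 + π^2)/(π^2 + 36).


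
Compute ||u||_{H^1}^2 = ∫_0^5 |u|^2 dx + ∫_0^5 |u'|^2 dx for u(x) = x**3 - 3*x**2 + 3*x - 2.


||u||_{H^1}^2 = 56885/14

The H^1 norm (squared) on an interval (0, L) is
  ||u||_{H^1}^2 = ∫_0^L u(x)^2 dx + ∫_0^L u'(x)^2 dx.
Compute u'(x) = 3*x**2 - 6*x + 3.
Then u(x)^2 = x**6 - 6*x**5 + 15*x**4 - 22*x**3 + 21*x**2 - 12*x + 4 and u'(x)^2 = 9*x**4 - 36*x**3 + 54*x**2 - 36*x + 9.
Integrate each monomial from 0 to 5 using ∫_0^5 c·x^n dx = c·5^(n+1)/(n+1):
  ∫_0^5 u(x)^2 dx = ∫_0^5 (x^6 - 6*x^5 + 15*x^4 - 22*x^3 + 21*x^2 - 12*x + 4) dx. Term by term:
    ∫_0^5 x^6 dx = 78125/7;  ∫_0^5 -6*x^5 dx = -15625;  ∫_0^5 15*x^4 dx = 9375;
    ∫_0^5 -22*x^3 dx = -6875/2;  ∫_0^5 21*x^2 dx = 875;  ∫_0^5 -12*x dx = -150;
    ∫_0^5 4 dx = 20.
  Sum: 78125/7 − 15625 + 9375 − 6875/2 + 875 − 150 + 20 = 31055/14.
  ∫_0^5 u'(x)^2 dx = ∫_0^5 (9*x^4 - 36*x^3 + 54*x^2 - 36*x + 9) dx. Term by term:
    ∫_0^5 9*x^4 dx = 5625;  ∫_0^5 -36*x^3 dx = -5625;  ∫_0^5 54*x^2 dx = 2250;
    ∫_0^5 -36*x dx = -450;  ∫_0^5 9 dx = 45.
  Sum: 5625 − 5625 + 2250 − 450 + 45 = 1845.
Adding: ||u||_{H^1}^2 = 31055/14 + 1845 = 56885/14.


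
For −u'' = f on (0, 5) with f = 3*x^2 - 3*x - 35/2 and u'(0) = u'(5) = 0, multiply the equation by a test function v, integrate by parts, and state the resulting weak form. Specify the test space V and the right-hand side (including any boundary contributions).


V = H^1(0, 5) (no boundary constraint on v; u is determined up to an additive constant); weak form: ∫_0^5 u'v' dx = ∫_0^5 (3*x^2 - 3*x - 35/2) v dx for all v ∈ V.

Multiply both sides by a test function v and integrate from 0 to 5:
  ∫_0^5 −u''(x) v(x) dx = ∫_0^5 f(x) v(x) dx.
Integrate the LHS by parts once:
  ∫_0^5 −u'' v dx = −[u'(x) v(x)]_0^5 + ∫_0^5 u'(x) v'(x) dx.
Thus ∫_0^5 u'(x) v'(x) dx = ∫_0^5 f(x) v(x) dx + [u'(x) v(x)]_0^5.
Choose V so that boundary terms are either known or forced to vanish.
u has homogeneous Neumann: u'(0) = u'(5) = 0. So [u' v]_0^5 = 0·v(5) − 0·v(0) = 0 for any v; take V = H^1(0, 5).
Weak formulation: find u (satisfying any essential BC) such that ∫_0^5 u'(x) v'(x) dx = ∫_0^5 f v dx for all v ∈ V (homogeneous Neumann, so boundary terms vanish).
Substituting f(x) = 3*x^2 - 3*x - 35/2, the right-hand side is ∫_0^5 (3*x^2 - 3*x - 35/2) v dx.
Compatibility check (pure Neumann): taking v ≡ 1 ∈ V gives 0 = ∫_0^5 f dx + (0) − (0), i.e. ∫_0^5 f dx must equal u'(0) − u'(5) = 0. Indeed ∫_0^5 (3*x^2 - 3*x - 35/2) dx = 0, so the data are compatible. The solution is then unique only up to an additive constant (fix it e.g. by requiring ∫_0^5 u dx = 0).


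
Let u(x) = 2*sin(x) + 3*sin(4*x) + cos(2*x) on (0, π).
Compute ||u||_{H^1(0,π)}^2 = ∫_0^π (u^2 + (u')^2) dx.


||u||_{H^1(0,π)}^2 = -40/3 + 83*π

u'(x) = -2*sin(2*x) + 2*cos(x) + 12*cos(4*x).
Expand u² and (u')² and integrate term by term on (0, π), using: for integers n ≥ 1, ∫_0^π sin²(nx) dx = ∫_0^π cos²(nx) dx = π/2; for n ≠ n', ∫_0^π sin(nx)sin(n'x) dx = ∫_0^π cos(nx)cos(n'x) dx = 0; and by product-to-sum, ∫_0^π sin(nx)cos(n'x) dx = ½∫_0^π [sin((n+n')x) + sin((n−n')x)] dx, which is 0 when n+n' is even and 2n/(n²−n'²) when n+n' is odd (it need not vanish on (0, π)).
  u² squared terms: (2)²·∫sin(x)² dx = 4·π/2 = 2*π;  (3)²·∫sin(4x)² dx = 9·π/2 = 9*π/2;  (1)²·∫cos(2x)² dx = 1·π/2 = π/2.
  u² cross terms: 2·(2)·(3)·∫sin(x)·sin(4x) dx = 12·(0) = 0;  2·(2)·(1)·∫sin(x)·cos(2x) dx = 4·(-2/3) = -8/3;  2·(3)·(1)·∫sin(4x)·cos(2x) dx = 6·(0) = 0.
  So ∫_0^π u² dx = 2*π + 9*π/2 + π/2 + 0 − 8/3 + 0 = -8/3 + 7*π.
  (u')² squared terms: (-2)²·∫sin(2x)² dx = 4·π/2 = 2*π;  (2)²·∫cos(x)² dx = 4·π/2 = 2*π;  (12)²·∫cos(4x)² dx = 144·π/2 = 72*π.
  (u')² cross terms: 2·(-2)·(2)·∫sin(2x)·cos(x) dx = -8·(4/3) = -32/3;  2·(-2)·(12)·∫sin(2x)·cos(4x) dx = -48·(0) = 0;  2·(2)·(12)·∫cos(x)·cos(4x) dx = 48·(0) = 0.
  So ∫_0^π (u')² dx = 2*π + 2*π + 72*π − 32/3 + 0 + 0 = -32/3 + 76*π.
||u||_{H^1}^2 = (-8/3 + 7*π) + (-32/3 + 76*π) = -40/3 + 83*π.


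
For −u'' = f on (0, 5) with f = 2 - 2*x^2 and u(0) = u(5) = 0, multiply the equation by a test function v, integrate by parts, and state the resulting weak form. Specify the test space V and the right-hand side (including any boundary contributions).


V = H^1_0(0, 5) (so v(0) = v(5) = 0); weak form: ∫_0^5 u'v' dx = ∫_0^5 (2 - 2*x^2) v dx for all v ∈ V.

Multiply both sides by a test function v and integrate from 0 to 5:
  ∫_0^5 −u''(x) v(x) dx = ∫_0^5 f(x) v(x) dx.
Integrate the LHS by parts once:
  ∫_0^5 −u'' v dx = −[u'(x) v(x)]_0^5 + ∫_0^5 u'(x) v'(x) dx.
Thus ∫_0^5 u'(x) v'(x) dx = ∫_0^5 f(x) v(x) dx + [u'(x) v(x)]_0^5.
Choose V so that boundary terms are either known or forced to vanish.
u is Dirichlet: u(0) = u(5) = 0. Let V = H^1_0(0, 5); then v(0) = v(5) = 0, and [u' v]_0^5 = 0.
Weak formulation: find u (satisfying any essential BC) such that ∫_0^5 u'(x) v'(x) dx = ∫_0^5 f v dx for all v ∈ V.
Substituting f(x) = 2 - 2*x^2, the right-hand side is ∫_0^5 (2 - 2*x^2) v dx.


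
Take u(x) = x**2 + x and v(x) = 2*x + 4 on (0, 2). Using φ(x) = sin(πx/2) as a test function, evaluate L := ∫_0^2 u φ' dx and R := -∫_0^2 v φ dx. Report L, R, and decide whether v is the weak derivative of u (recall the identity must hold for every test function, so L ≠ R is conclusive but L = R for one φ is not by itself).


LHS = -12/π, RHS = -24/π. No, v is not the weak derivative of u.

u(x) = x**2 + x, classical derivative u'(x) = 2*x + 1.
φ(x) = sin(πx/2), so φ'(x) = π*cos(π*x/2)/2.
Note φ(0) = φ(2) = 0, so the boundary term u·φ vanishes.
LHS = ∫_0^2 u(x) φ'(x) dx = ∫_0^2 (π*x^2*cos(π*x/2)/2 + π*x*cos(π*x/2)/2) dx. Term by term:
  ∫_0^2 π*x*cos(π*x/2)/2 dx = -4/π;  ∫_0^2 π*x^2*cos(π*x/2)/2 dx = -8/π.
Sum: -4/π − 8/π = -12/π.
So LHS = -12/π.
∫_0^2 v(x) φ(x) dx = ∫_0^2 (2*x*sin(π*x/2) + 4*sin(π*x/2)) dx. Term by term:
  ∫_0^2 4*sin(π*x/2) dx = 16/π;  ∫_0^2 2*x*sin(π*x/2) dx = 8/π.
Sum: 16/π + 8/π = 24/π.
So RHS = -∫_0^2 v(x) φ(x) dx = -24/π.
LHS − RHS = 12/π ≠ 0, so the identity fails.
(For a valid weak derivative the identity must hold for EVERY test function, in particular this one. The failure shows v is NOT the weak derivative of u.)
Correct weak derivative would be u'(x) = 2*x + 1.


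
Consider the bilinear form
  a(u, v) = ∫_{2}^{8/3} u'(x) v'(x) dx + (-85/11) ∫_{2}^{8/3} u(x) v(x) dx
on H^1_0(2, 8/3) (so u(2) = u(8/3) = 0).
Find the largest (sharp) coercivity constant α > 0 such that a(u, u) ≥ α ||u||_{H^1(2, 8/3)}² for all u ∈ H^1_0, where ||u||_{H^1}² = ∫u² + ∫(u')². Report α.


α = (-340 + 99*π^2)/(11*(4 + 9*π^2))

Coercivity of a(·,·) on H^1_0(2, 8/3) means a(u, u) ≥ α ||u||_{H^1}² for every u ∈ H^1_0.
The interval has length L = 2/3, and Poincaré/coercivity depend only on L. Here a(u, u) = ∫(u')² + (-85/11)·∫u².
Here c = -85/11 < 0 with |c| < (π/L)² = 9*π^2/4, so coercivity still holds. The condition a(u,u) ≥ α||u||_{H^1}² reads (1−α)∫(u')² ≥ (α−c)∫u². Any admissible α is ≤ 1 (rapidly oscillating u have ∫u²/∫(u')² → 0), and α = 1 would force 0 ≥ (1−c)∫u², impossible since c < 1; so 1−α > 0. By the sharp Poincaré inequality on H^1_0 of an interval of length L, ∫(u')² ≥ (π/L)²∫u² with equality for the first sine mode sin(π(x−x₀)/L) (x₀ the left endpoint), so the inequality holds for all u iff (1−α)(π/L)² ≥ α − c, i.e. α ≤ ((π/L)² + c)/((π/L)² + 1) = (1 + c(L/π)²)/(1 + (L/π)²). (Direct route, valid since c ≤ 0: Poincaré gives c∫u² ≥ c(L/π)²∫(u')², so a(u,u) ≥ (1 + c(L/π)²)∫(u')², while ||u||_{H^1}² ≤ (1 + (L/π)²)∫(u')²; dividing yields the same α.) With (π/L)² = 9*π^2/4 and c = -85/11, the largest admissible constant is α = ((π/L)² + c)/((π/L)² + 1).
Simplifying, α = (-340 + 99*π^2)/(11*(4 + 9*π^2)).


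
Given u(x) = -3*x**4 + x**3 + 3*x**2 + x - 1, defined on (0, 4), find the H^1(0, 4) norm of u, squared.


||u||_{H^1}^2 = 46076888/105

The H^1 norm (squared) on an interval (0, L) is
  ||u||_{H^1}^2 = ∫_0^L u(x)^2 dx + ∫_0^L u'(x)^2 dx.
Compute u'(x) = -12*x**3 + 3*x**2 + 6*x + 1.
Then u(x)^2 = 9*x**8 - 6*x**7 - 17*x**6 + 17*x**4 + 4*x**3 - 5*x**2 - 2*x + 1 and u'(x)^2 = 144*x**6 - 72*x**5 - 135*x**4 + 12*x**3 + 42*x**2 + 12*x + 1.
Integrate each monomial from 0 to 4 using ∫_0^4 c·x^n dx = c·4^(n+1)/(n+1):
  ∫_0^4 u(x)^2 dx = ∫_0^4 (9*x^8 - 6*x^7 - 17*x^6 + 17*x^4 + 4*x^3 - 5*x^2 - 2*x + 1) dx. Term by term:
    ∫_0^4 9*x^8 dx = 262144;  ∫_0^4 -6*x^7 dx = -49152;  ∫_0^4 -17*x^6 dx = -278528/7;
    ∫_0^4 17*x^4 dx = 17408/5;  ∫_0^4 4*x^3 dx = 256;  ∫_0^4 -5*x^2 dx = -320/3;
    ∫_0^4 -2*x dx = -16;  ∫_0^4 1 dx = 4.
  Sum: 262144 − 49152 − 278528/7 + 17408/5 + 256 − 320/3 − 16 + 4 = 18566228/105.
  ∫_0^4 u'(x)^2 dx = ∫_0^4 (144*x^6 - 72*x^5 - 135*x^4 + 12*x^3 + 42*x^2 + 12*x + 1) dx. Term by term:
    ∫_0^4 144*x^6 dx = 2359296/7;  ∫_0^4 -72*x^5 dx = -49152;  ∫_0^4 -135*x^4 dx = -27648;
    ∫_0^4 12*x^3 dx = 768;  ∫_0^4 42*x^2 dx = 896;  ∫_0^4 12*x dx = 96;
    ∫_0^4 1 dx = 4.
  Sum: 2359296/7 − 49152 − 27648 + 768 + 896 + 96 + 4 = 1834044/7.
Adding: ||u||_{H^1}^2 = 18566228/105 + 1834044/7 = 46076888/105.


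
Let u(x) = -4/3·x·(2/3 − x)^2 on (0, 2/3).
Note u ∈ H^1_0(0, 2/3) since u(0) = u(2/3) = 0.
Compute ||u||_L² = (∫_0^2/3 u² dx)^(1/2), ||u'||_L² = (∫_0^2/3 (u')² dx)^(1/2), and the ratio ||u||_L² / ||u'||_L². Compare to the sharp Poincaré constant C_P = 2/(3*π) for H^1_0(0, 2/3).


||u||_L² / ||u'||_L² = sqrt(14)/21 < C_P = 2/(3*π).

u(x) = -4/3·x·(2/3 − x)^2, so u'(x) = -4*x^2 + 32*x/9 - 16/27.
u(x) = -4/3·x·(2/3 − x)^2 vanishes at x = 0 and x = 2/3, so u ∈ H^1_0(0, 2/3). Differentiate via the product rule and integrate the resulting polynomials term by term.
  ∫_0^2/3 u² dx = ∫_0^2/3 (16*x^6/9 - 128*x^5/27 + 128*x^4/27 - 512*x^3/243 + 256*x^2/729) dx. Term by term:
    ∫_0^2/3 16*x^6/9 dx = 2048/137781;  ∫_0^2/3 -128*x^5/27 dx = -4096/59049;  ∫_0^2/3 128*x^4/27 dx = 4096/32805;
    ∫_0^2/3 -512*x^3/243 dx = -2048/19683;  ∫_0^2/3 256*x^2/729 dx = 2048/59049.
  Sum: 2048/137781 − 4096/59049 + 4096/32805 − 2048/19683 + 2048/59049 = 2048/2066715.
  ∫_0^2/3 (u')² dx = ∫_0^2/3 (16*x^4 - 256*x^3/9 + 1408*x^2/81 - 1024*x/243 + 256/729) dx. Term by term:
    ∫_0^2/3 16*x^4 dx = 512/1215;  ∫_0^2/3 -256*x^3/9 dx = -1024/729;  ∫_0^2/3 1408*x^2/81 dx = 11264/6561;
    ∫_0^2/3 -1024*x/243 dx = -2048/2187;  ∫_0^2/3 256/729 dx = 512/2187.
  Sum: 512/1215 − 1024/729 + 11264/6561 − 2048/2187 + 512/2187 = 1024/32805.
∫_0^2/3 u² dx = 2048/2066715, so ||u||_L² = 32*sqrt(70)/8505.
∫_0^2/3 (u')² dx = 1024/32805, so ||u'||_L² = 32*sqrt(5)/405.
Ratio ||u||_L² / ||u'||_L² = sqrt(14)/21.
Sharp Poincaré constant on H^1_0(0, 2/3) is C_P = L/π = 2/(3*π), achieved by sin(3*π/2·x).
A polynomial bump cannot attain the sharp Poincaré constant (only the first sine eigenfunction does), so the ratio is strictly less than C_P, consistent with ||u||_L² ≤ C_P ||u'||_L².


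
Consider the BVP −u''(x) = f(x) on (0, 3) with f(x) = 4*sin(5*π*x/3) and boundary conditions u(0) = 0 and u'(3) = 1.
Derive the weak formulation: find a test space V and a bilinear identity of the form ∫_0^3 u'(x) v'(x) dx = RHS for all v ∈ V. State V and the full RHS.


V = {v ∈ H^1(0, 3) : v(0) = 0} (test functions vanish at x = 0 where u is specified); weak form: ∫_0^3 u'v' dx = ∫_0^3 (4*sin(5*π*x/3)) v dx + v(3) for all v ∈ V.

Multiply both sides by a test function v and integrate from 0 to 3:
  ∫_0^3 −u''(x) v(x) dx = ∫_0^3 f(x) v(x) dx.
Integrate the LHS by parts once:
  ∫_0^3 −u'' v dx = −[u'(x) v(x)]_0^3 + ∫_0^3 u'(x) v'(x) dx.
Thus ∫_0^3 u'(x) v'(x) dx = ∫_0^3 f(x) v(x) dx + [u'(x) v(x)]_0^3.
Choose V so that boundary terms are either known or forced to vanish.
Mixed BC: u(0) = 0 (Dirichlet) and u'(3) = 1 (Neumann). Define V = {v ∈ H^1(0, 3) : v(0) = 0}. Then [u' v]_0^3 = u'(3)·v(3) − u'(0)·0 = v(3).
Weak formulation: find u (satisfying any essential BC) such that ∫_0^3 u'(x) v'(x) dx = ∫_0^3 f v dx + v(3) for all v ∈ V (Dirichlet at 0 absorbed into V; Neumann datum at x = 3 contributes the boundary term).
Substituting f(x) = 4*sin(5*π*x/3), the right-hand side is ∫_0^3 (4*sin(5*π*x/3)) v dx + v(3).


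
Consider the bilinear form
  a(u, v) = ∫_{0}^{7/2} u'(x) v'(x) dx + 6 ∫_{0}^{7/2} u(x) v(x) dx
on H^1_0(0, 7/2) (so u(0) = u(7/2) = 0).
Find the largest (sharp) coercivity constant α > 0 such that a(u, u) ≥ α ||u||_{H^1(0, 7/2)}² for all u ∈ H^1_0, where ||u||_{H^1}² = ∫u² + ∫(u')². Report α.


α = 1

Coercivity of a(·,·) on H^1_0(0, 7/2) means a(u, u) ≥ α ||u||_{H^1}² for every u ∈ H^1_0.
The interval has length L = 7/2, and Poincaré/coercivity depend only on L. Here a(u, u) = ∫(u')² + (6)·∫u².
Here c = 6 ≥ 1, so a(u,u) = ∫(u')² + c∫u² ≥ ∫(u')² + ∫u² = ||u||_{H^1}², i.e. α = 1 works. No larger α is possible: a(u,u) ≥ α||u||_{H^1}² means (1−α)∫(u')² ≥ (α−c)∫u², and for the modes u_n = sin(nπ(x−x₀)/L) (x₀ the left endpoint) one has ∫u_n²/∫(u_n')² = (L/(nπ))² → 0, so a(u_n,u_n)/||u_n||_{H^1}² → 1. Hence the optimal constant is α = 1.
Therefore α = 1.


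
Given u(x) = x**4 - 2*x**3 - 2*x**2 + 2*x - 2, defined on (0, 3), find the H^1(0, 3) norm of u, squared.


||u||_{H^1}^2 = 40947/70

The H^1 norm (squared) on an interval (0, L) is
  ||u||_{H^1}^2 = ∫_0^L u(x)^2 dx + ∫_0^L u'(x)^2 dx.
Compute u'(x) = 4*x**3 - 6*x**2 - 4*x + 2.
Then u(x)^2 = x**8 - 4*x**7 + 12*x**5 - 8*x**4 + 12*x**2 - 8*x + 4 and u'(x)^2 = 16*x**6 - 48*x**5 + 4*x**4 + 64*x**3 - 8*x**2 - 16*x + 4.
Integrate each monomial from 0 to 3 using ∫_0^3 c·x^n dx = c·3^(n+1)/(n+1):
  ∫_0^3 u(x)^2 dx = ∫_0^3 (x^8 - 4*x^7 + 12*x^5 - 8*x^4 + 12*x^2 - 8*x + 4) dx. Term by term:
    ∫_0^3 x^8 dx = 2187;  ∫_0^3 -4*x^7 dx = -6561/2;  ∫_0^3 12*x^5 dx = 1458;
    ∫_0^3 -8*x^4 dx = -1944/5;  ∫_0^3 12*x^2 dx = 108;  ∫_0^3 -8*x dx = -36;
    ∫_0^3 4 dx = 12.
  Sum: 2187 − 6561/2 + 1458 − 1944/5 + 108 − 36 + 12 = 597/10.
  ∫_0^3 u'(x)^2 dx = ∫_0^3 (16*x^6 - 48*x^5 + 4*x^4 + 64*x^3 - 8*x^2 - 16*x + 4) dx. Term by term:
    ∫_0^3 16*x^6 dx = 34992/7;  ∫_0^3 -48*x^5 dx = -5832;  ∫_0^3 4*x^4 dx = 972/5;
    ∫_0^3 64*x^3 dx = 1296;  ∫_0^3 -8*x^2 dx = -72;  ∫_0^3 -16*x dx = -72;
    ∫_0^3 4 dx = 12.
  Sum: 34992/7 − 5832 + 972/5 + 1296 − 72 − 72 + 12 = 18384/35.
Adding: ||u||_{H^1}^2 = 597/10 + 18384/35 = 40947/70.


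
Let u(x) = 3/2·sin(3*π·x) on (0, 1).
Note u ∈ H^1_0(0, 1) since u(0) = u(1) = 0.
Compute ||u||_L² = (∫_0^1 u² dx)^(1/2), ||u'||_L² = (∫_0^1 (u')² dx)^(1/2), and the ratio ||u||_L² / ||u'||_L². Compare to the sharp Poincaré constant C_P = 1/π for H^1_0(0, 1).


||u||_L² / ||u'||_L² = 1/(3*π) < C_P = 1/π.

u(x) = 3/2·sin(3*π·x), so u'(x) = 9*π*cos(3*π*x)/2.
Writing u(x) = A·sin(kπx/L) with A = 3/2 and k = 3, use ∫_0^L sin²(kπx/L) dx = L/2 and ∫_0^L cos²(kπx/L) dx = L/2.
u² = 9/4·sin²(3*π·x) and (u')² = 81*π^2/4·cos²(3*π·x), and each of sin², cos² integrates to L/2 = 1/2 over (0, 1).
∫_0^1 u² dx = 9/8, so ||u||_L² = 3*sqrt(2)/4.
∫_0^1 (u')² dx = 81*π^2/8, so ||u'||_L² = 9*sqrt(2)*π/4.
Ratio ||u||_L² / ||u'||_L² = 1/(3*π).
Sharp Poincaré constant on H^1_0(0, 1) is C_P = L/π = 1/π, achieved by sin(π·x).
This is the k = 3 harmonic; the ratio L/(kπ) is strictly less than C_P = L/π, consistent with the sharp inequality ||u||_L² ≤ C_P ||u'||_L².


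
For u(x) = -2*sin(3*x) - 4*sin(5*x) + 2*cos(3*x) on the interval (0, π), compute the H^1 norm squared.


||u||_{H^1(0,π)}^2 = 248*π

u'(x) = -6*sin(3*x) - 6*cos(3*x) - 20*cos(5*x).
Expand u² and (u')² and integrate term by term on (0, π), using: for integers n ≥ 1, ∫_0^π sin²(nx) dx = ∫_0^π cos²(nx) dx = π/2; for n ≠ n', ∫_0^π sin(nx)sin(n'x) dx = ∫_0^π cos(nx)cos(n'x) dx = 0; and by product-to-sum, ∫_0^π sin(nx)cos(n'x) dx = ½∫_0^π [sin((n+n')x) + sin((n−n')x)] dx, which is 0 when n+n' is even and 2n/(n²−n'²) when n+n' is odd (it need not vanish on (0, π)).
  u² squared terms: (-4)²·∫sin(5x)² dx = 16·π/2 = 8*π;  (-2)²·∫sin(3x)² dx = 4·π/2 = 2*π;  (2)²·∫cos(3x)² dx = 4·π/2 = 2*π.
  u² cross terms: 2·(-4)·(-2)·∫sin(5x)·sin(3x) dx = 16·(0) = 0;  2·(-4)·(2)·∫sin(5x)·cos(3x) dx = -16·(0) = 0;  2·(-2)·(2)·∫sin(3x)·cos(3x) dx = -8·(0) = 0.
  So ∫_0^π u² dx = 8*π + 2*π + 2*π + 0 + 0 + 0 = 12*π.
  (u')² squared terms: (-20)²·∫cos(5x)² dx = 400·π/2 = 200*π;  (-6)²·∫cos(3x)² dx = 36·π/2 = 18*π;  (-6)²·∫sin(3x)² dx = 36·π/2 = 18*π.
  (u')² cross terms: 2·(-20)·(-6)·∫cos(5x)·cos(3x) dx = 240·(0) = 0;  2·(-20)·(-6)·∫cos(5x)·sin(3x) dx = 240·(0) = 0;  2·(-6)·(-6)·∫cos(3x)·sin(3x) dx = 72·(0) = 0.
  So ∫_0^π (u')² dx = 200*π + 18*π + 18*π + 0 + 0 + 0 = 236*π.
||u||_{H^1}^2 = (12*π) + (236*π) = 248*π.


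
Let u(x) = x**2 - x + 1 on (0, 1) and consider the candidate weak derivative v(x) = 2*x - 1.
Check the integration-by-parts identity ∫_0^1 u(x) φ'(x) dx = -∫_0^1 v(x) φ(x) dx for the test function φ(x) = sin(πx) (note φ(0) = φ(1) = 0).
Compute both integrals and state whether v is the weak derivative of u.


LHS = 0, RHS = 0. Yes, v = u' weakly.

u(x) = x**2 - x + 1, classical derivative u'(x) = 2*x - 1.
φ(x) = sin(πx), so φ'(x) = π*cos(π*x).
Note φ(0) = φ(1) = 0, so the boundary term u·φ vanishes.
LHS = ∫_0^1 u(x) φ'(x) dx = ∫_0^1 (π*x^2*cos(π*x) - π*x*cos(π*x) + π*cos(π*x)) dx. Term by term:
  ∫_0^1 π*cos(π*x) dx = 0;  ∫_0^1 π*x^2*cos(π*x) dx = -2/π;  ∫_0^1 -π*x*cos(π*x) dx = 2/π.
Sum: 0 − 2/π + 2/π = 0.
So LHS = 0.
∫_0^1 v(x) φ(x) dx = ∫_0^1 (2*x*sin(π*x) - sin(π*x)) dx. Term by term:
  ∫_0^1 -sin(π*x) dx = -2/π;  ∫_0^1 2*x*sin(π*x) dx = 2/π.
Sum: -2/π + 2/π = 0.
So RHS = -∫_0^1 v(x) φ(x) dx = 0.
LHS = RHS, so the identity holds for this test φ.
Moreover u is smooth here and v(x) = u'(x) = 2*x - 1 pointwise, so the identity holds for every test function. Hence v is the weak derivative of u.


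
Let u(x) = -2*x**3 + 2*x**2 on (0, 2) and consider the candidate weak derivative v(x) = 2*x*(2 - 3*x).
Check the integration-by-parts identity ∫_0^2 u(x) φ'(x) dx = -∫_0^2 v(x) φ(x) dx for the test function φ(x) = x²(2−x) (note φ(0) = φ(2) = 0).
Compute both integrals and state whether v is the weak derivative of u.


LHS = 32/5, RHS = 32/5. Yes, v = u' weakly.

u(x) = -2*x**3 + 2*x**2, classical derivative u'(x) = -6*x**2 + 4*x.
φ(x) = x²(2−x), so φ'(x) = x*(4 - 3*x).
Note φ(0) = φ(2) = 0, so the boundary term u·φ vanishes.
LHS = ∫_0^2 u(x) φ'(x) dx = ∫_0^2 (6*x^5 - 14*x^4 + 8*x^3) dx. Term by term:
  ∫_0^2 6*x^5 dx = 64;  ∫_0^2 -14*x^4 dx = -448/5;  ∫_0^2 8*x^3 dx = 32.
Sum: 64 − 448/5 + 32 = 32/5.
So LHS = 32/5.
∫_0^2 v(x) φ(x) dx = ∫_0^2 (6*x^5 - 16*x^4 + 8*x^3) dx. Term by term:
  ∫_0^2 6*x^5 dx = 64;  ∫_0^2 -16*x^4 dx = -512/5;  ∫_0^2 8*x^3 dx = 32.
Sum: 64 − 512/5 + 32 = -32/5.
So RHS = -∫_0^2 v(x) φ(x) dx = 32/5.
LHS = RHS, so the identity holds for this test φ.
Moreover u is smooth here and v(x) = u'(x) = -6*x**2 + 4*x pointwise, so the identity holds for every test function. Hence v is the weak derivative of u.


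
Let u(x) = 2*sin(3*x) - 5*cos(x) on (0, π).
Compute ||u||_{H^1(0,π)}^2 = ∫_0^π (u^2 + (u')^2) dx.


||u||_{H^1(0,π)}^2 = 45*π

u'(x) = 5*sin(x) + 6*cos(3*x).
Expand u² and (u')² and integrate term by term on (0, π), using: for integers n ≥ 1, ∫_0^π sin²(nx) dx = ∫_0^π cos²(nx) dx = π/2; for n ≠ n', ∫_0^π sin(nx)sin(n'x) dx = ∫_0^π cos(nx)cos(n'x) dx = 0; and by product-to-sum, ∫_0^π sin(nx)cos(n'x) dx = ½∫_0^π [sin((n+n')x) + sin((n−n')x)] dx, which is 0 when n+n' is even and 2n/(n²−n'²) when n+n' is odd (it need not vanish on (0, π)).
  u² squared terms: (-5)²·∫cos(x)² dx = 25·π/2 = 25*π/2;  (2)²·∫sin(3x)² dx = 4·π/2 = 2*π.
  u² cross terms: 2·(-5)·(2)·∫cos(x)·sin(3x) dx = -20·(0) = 0.
  So ∫_0^π u² dx = 25*π/2 + 2*π + 0 = 29*π/2.
  (u')² squared terms: (5)²·∫sin(x)² dx = 25·π/2 = 25*π/2;  (6)²·∫cos(3x)² dx = 36·π/2 = 18*π.
  (u')² cross terms: 2·(5)·(6)·∫sin(x)·cos(3x) dx = 60·(0) = 0.
  So ∫_0^π (u')² dx = 25*π/2 + 18*π + 0 = 61*π/2.
||u||_{H^1}^2 = (29*π/2) + (61*π/2) = 45*π.


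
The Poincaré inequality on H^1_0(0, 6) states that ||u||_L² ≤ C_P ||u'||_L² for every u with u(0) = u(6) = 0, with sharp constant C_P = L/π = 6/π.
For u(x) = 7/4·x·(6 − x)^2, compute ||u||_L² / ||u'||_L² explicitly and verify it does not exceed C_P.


||u||_L² / ||u'||_L² = 3*sqrt(14)/7 < C_P = 6/π.

u(x) = 7/4·x·(6 − x)^2, so u'(x) = 21*(x - 6)*(x - 2)/4.
u(x) = 7/4·x·(6 − x)^2 vanishes at x = 0 and x = 6, so u ∈ H^1_0(0, 6). Differentiate via the product rule and integrate the resulting polynomials term by term.
  ∫_0^6 u² dx = ∫_0^6 (49*x^6/16 - 147*x^5/2 + 1323*x^4/2 - 2646*x^3 + 3969*x^2) dx. Term by term:
    ∫_0^6 49*x^6/16 dx = 122472;  ∫_0^6 -147*x^5/2 dx = -571536;  ∫_0^6 1323*x^4/2 dx = 5143824/5;
    ∫_0^6 -2646*x^3 dx = -857304;  ∫_0^6 3969*x^2 dx = 285768.
  Sum: 122472 − 571536 + 5143824/5 − 857304 + 285768 = 40824/5.
  ∫_0^6 (u')² dx = ∫_0^6 (441*x^4/16 - 441*x^3 + 4851*x^2/2 - 5292*x + 3969) dx. Term by term:
    ∫_0^6 441*x^4/16 dx = 214326/5;  ∫_0^6 -441*x^3 dx = -142884;  ∫_0^6 4851*x^2/2 dx = 174636;
    ∫_0^6 -5292*x dx = -95256;  ∫_0^6 3969 dx = 23814.
  Sum: 214326/5 − 142884 + 174636 − 95256 + 23814 = 15876/5.
∫_0^6 u² dx = 40824/5, so ||u||_L² = 54*sqrt(70)/5.
∫_0^6 (u')² dx = 15876/5, so ||u'||_L² = 126*sqrt(5)/5.
Ratio ||u||_L² / ||u'||_L² = 3*sqrt(14)/7.
Sharp Poincaré constant on H^1_0(0, 6) is C_P = L/π = 6/π, achieved by sin(π/6·x).
A polynomial bump cannot attain the sharp Poincaré constant (only the first sine eigenfunction does), so the ratio is strictly less than C_P, consistent with ||u||_L² ≤ C_P ||u'||_L².


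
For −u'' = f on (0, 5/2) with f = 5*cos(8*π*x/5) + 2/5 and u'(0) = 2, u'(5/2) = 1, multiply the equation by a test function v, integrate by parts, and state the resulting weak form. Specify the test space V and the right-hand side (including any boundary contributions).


V = H^1(0, 5/2) (v unrestricted at boundary; u is determined up to an additive constant); weak form: ∫_0^5/2 u'v' dx = ∫_0^5/2 (5*cos(8*π*x/5) + 2/5) v dx + v(5/2) − 2·v(0) for all v ∈ V.

Multiply both sides by a test function v and integrate from 0 to 5/2:
  ∫_0^5/2 −u''(x) v(x) dx = ∫_0^5/2 f(x) v(x) dx.
Integrate the LHS by parts once:
  ∫_0^5/2 −u'' v dx = −[u'(x) v(x)]_0^5/2 + ∫_0^5/2 u'(x) v'(x) dx.
Thus ∫_0^5/2 u'(x) v'(x) dx = ∫_0^5/2 f(x) v(x) dx + [u'(x) v(x)]_0^5/2.
Choose V so that boundary terms are either known or forced to vanish.
u has inhomogeneous Neumann u'(0) = 2, u'(5/2) = 1. [u' v]_0^5/2 = (1)·v(5/2) − (2)·v(0) = v(5/2) − 2·v(0). Take V = H^1(0, 5/2); boundary term becomes part of RHS.
Weak formulation: find u (satisfying any essential BC) such that ∫_0^5/2 u'(x) v'(x) dx = ∫_0^5/2 f v dx + v(5/2) − 2·v(0) for all v ∈ V (Neumann data are natural BCs: they enter the RHS as boundary terms).
Substituting f(x) = 5*cos(8*π*x/5) + 2/5, the right-hand side is ∫_0^5/2 (5*cos(8*π*x/5) + 2/5) v dx + v(5/2) − 2·v(0).
Compatibility check (pure Neumann): taking v ≡ 1 ∈ V gives 0 = ∫_0^5/2 f dx + (1) − (2), i.e. ∫_0^5/2 f dx must equal u'(0) − u'(5/2) = 1. Indeed ∫_0^5/2 (5*cos(8*π*x/5) + 2/5) dx = 1, so the data are compatible. The solution is then unique only up to an additive constant (fix it e.g. by requiring ∫_0^5/2 u dx = 0).


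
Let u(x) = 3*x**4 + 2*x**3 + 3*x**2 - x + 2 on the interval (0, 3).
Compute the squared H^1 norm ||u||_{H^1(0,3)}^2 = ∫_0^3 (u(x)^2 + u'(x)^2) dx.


||u||_{H^1}^2 = 3866637/35

The H^1 norm (squared) on an interval (0, L) is
  ||u||_{H^1}^2 = ∫_0^L u(x)^2 dx + ∫_0^L u'(x)^2 dx.
Compute u'(x) = 12*x**3 + 6*x**2 + 6*x - 1.
Then u(x)^2 = 9*x**8 + 12*x**7 + 22*x**6 + 6*x**5 + 17*x**4 + 2*x**3 + 13*x**2 - 4*x + 4 and u'(x)^2 = 144*x**6 + 144*x**5 + 180*x**4 + 48*x**3 + 24*x**2 - 12*x + 1.
Integrate each monomial from 0 to 3 using ∫_0^3 c·x^n dx = c·3^(n+1)/(n+1):
  ∫_0^3 u(x)^2 dx = ∫_0^3 (9*x^8 + 12*x^7 + 22*x^6 + 6*x^5 + 17*x^4 + 2*x^3 + 13*x^2 - 4*x + 4) dx. Term by term:
    ∫_0^3 9*x^8 dx = 19683;  ∫_0^3 12*x^7 dx = 19683/2;  ∫_0^3 22*x^6 dx = 48114/7;
    ∫_0^3 6*x^5 dx = 729;  ∫_0^3 17*x^4 dx = 4131/5;  ∫_0^3 2*x^3 dx = 81/2;
    ∫_0^3 13*x^2 dx = 117;  ∫_0^3 -4*x dx = -18;  ∫_0^3 4 dx = 12.
  Sum: 19683 + 19683/2 + 48114/7 + 729 + 4131/5 + 81/2 + 117 − 18 + 12 = 1333662/35.
  ∫_0^3 u'(x)^2 dx = ∫_0^3 (144*x^6 + 144*x^5 + 180*x^4 + 48*x^3 + 24*x^2 - 12*x + 1) dx. Term by term:
    ∫_0^3 144*x^6 dx = 314928/7;  ∫_0^3 144*x^5 dx = 17496;  ∫_0^3 180*x^4 dx = 8748;
    ∫_0^3 48*x^3 dx = 972;  ∫_0^3 24*x^2 dx = 216;  ∫_0^3 -12*x dx = -54;
    ∫_0^3 1 dx = 3.
  Sum: 314928/7 + 17496 + 8748 + 972 + 216 − 54 + 3 = 506595/7.
Adding: ||u||_{H^1}^2 = 1333662/35 + 506595/7 = 3866637/35.


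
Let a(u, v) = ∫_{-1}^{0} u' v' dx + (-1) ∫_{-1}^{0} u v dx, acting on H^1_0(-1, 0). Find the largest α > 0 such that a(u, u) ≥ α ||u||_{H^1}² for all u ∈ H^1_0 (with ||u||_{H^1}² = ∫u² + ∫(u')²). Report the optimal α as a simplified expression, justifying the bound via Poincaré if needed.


α = (-1 + π^2)/(1 + π^2)

Coercivity of a(·,·) on H^1_0(-1, 0) means a(u, u) ≥ α ||u||_{H^1}² for every u ∈ H^1_0.
The interval has length L = 1, and Poincaré/coercivity depend only on L. Here a(u, u) = ∫(u')² + (-1)·∫u².
Here c = -1 < 0 with |c| < (π/L)² = π^2, so coercivity still holds. The condition a(u,u) ≥ α||u||_{H^1}² reads (1−α)∫(u')² ≥ (α−c)∫u². Any admissible α is ≤ 1 (rapidly oscillating u have ∫u²/∫(u')² → 0), and α = 1 would force 0 ≥ (1−c)∫u², impossible since c < 1; so 1−α > 0. By the sharp Poincaré inequality on H^1_0 of an interval of length L, ∫(u')² ≥ (π/L)²∫u² with equality for the first sine mode sin(π(x−x₀)/L) (x₀ the left endpoint), so the inequality holds for all u iff (1−α)(π/L)² ≥ α − c, i.e. α ≤ ((π/L)² + c)/((π/L)² + 1) = (1 + c(L/π)²)/(1 + (L/π)²). (Direct route, valid since c ≤ 0: Poincaré gives c∫u² ≥ c(L/π)²∫(u')², so a(u,u) ≥ (1 + c(L/π)²)∫(u')², while ||u||_{H^1}² ≤ (1 + (L/π)²)∫(u')²; dividing yields the same α.) With (π/L)² = π^2 and c = -1, the largest admissible constant is α = ((π/L)² + c)/((π/L)² + 1).
Simplifying, α = (-1 + π^2)/(1 + π^2).


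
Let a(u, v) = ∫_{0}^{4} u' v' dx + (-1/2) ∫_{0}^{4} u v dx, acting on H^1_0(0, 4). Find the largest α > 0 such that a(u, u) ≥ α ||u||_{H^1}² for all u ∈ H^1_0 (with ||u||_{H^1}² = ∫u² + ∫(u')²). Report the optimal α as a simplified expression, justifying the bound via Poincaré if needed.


α = (-8 + π^2)/(π^2 + 16)

Coercivity of a(·,·) on H^1_0(0, 4) means a(u, u) ≥ α ||u||_{H^1}² for every u ∈ H^1_0.
The interval has length L = 4, and Poincaré/coercivity depend only on L. Here a(u, u) = ∫(u')² + (-1/2)·∫u².
Here c = -1/2 < 0 with |c| < (π/L)² = π^2/16, so coercivity still holds. The condition a(u,u) ≥ α||u||_{H^1}² reads (1−α)∫(u')² ≥ (α−c)∫u². Any admissible α is ≤ 1 (rapidly oscillating u have ∫u²/∫(u')² → 0), and α = 1 would force 0 ≥ (1−c)∫u², impossible since c < 1; so 1−α > 0. By the sharp Poincaré inequality on H^1_0 of an interval of length L, ∫(u')² ≥ (π/L)²∫u² with equality for the first sine mode sin(π(x−x₀)/L) (x₀ the left endpoint), so the inequality holds for all u iff (1−α)(π/L)² ≥ α − c, i.e. α ≤ ((π/L)² + c)/((π/L)² + 1) = (1 + c(L/π)²)/(1 + (L/π)²). (Direct route, valid since c ≤ 0: Poincaré gives c∫u² ≥ c(L/π)²∫(u')², so a(u,u) ≥ (1 + c(L/π)²)∫(u')², while ||u||_{H^1}² ≤ (1 + (L/π)²)∫(u')²; dividing yields the same α.) With (π/L)² = π^2/16 and c = -1/2, the largest admissible constant is α = ((π/L)² + c)/((π/L)² + 1).
Simplifying, α = (-8 + π^2)/(π^2 + 16).


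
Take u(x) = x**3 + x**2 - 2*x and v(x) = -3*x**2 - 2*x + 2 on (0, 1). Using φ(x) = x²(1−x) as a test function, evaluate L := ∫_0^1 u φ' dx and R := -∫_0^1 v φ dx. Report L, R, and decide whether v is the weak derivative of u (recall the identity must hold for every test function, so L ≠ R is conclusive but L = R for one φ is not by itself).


LHS = -1/30, RHS = 1/30. No, v is not the weak derivative of u.

u(x) = x**3 + x**2 - 2*x, classical derivative u'(x) = 3*x**2 + 2*x - 2.
φ(x) = x²(1−x), so φ'(x) = x*(2 - 3*x).
Note φ(0) = φ(1) = 0, so the boundary term u·φ vanishes.
LHS = ∫_0^1 u(x) φ'(x) dx = ∫_0^1 (-3*x^5 - x^4 + 8*x^3 - 4*x^2) dx. Term by term:
  ∫_0^1 -3*x^5 dx = -1/2;  ∫_0^1 -x^4 dx = -1/5;  ∫_0^1 8*x^3 dx = 2;
  ∫_0^1 -4*x^2 dx = -4/3.
Sum: -1/2 − 1/5 + 2 − 4/3 = -1/30.
So LHS = -1/30.
∫_0^1 v(x) φ(x) dx = ∫_0^1 (3*x^5 - x^4 - 4*x^3 + 2*x^2) dx. Term by term:
  ∫_0^1 3*x^5 dx = 1/2;  ∫_0^1 -x^4 dx = -1/5;  ∫_0^1 -4*x^3 dx = -1;
  ∫_0^1 2*x^2 dx = 2/3.
Sum: 1/2 − 1/5 − 1 + 2/3 = -1/30.
So RHS = -∫_0^1 v(x) φ(x) dx = 1/30.
LHS − RHS = -1/15 ≠ 0, so the identity fails.
(For a valid weak derivative the identity must hold for EVERY test function, in particular this one. The failure shows v is NOT the weak derivative of u.)
Correct weak derivative would be u'(x) = 3*x**2 + 2*x - 2.


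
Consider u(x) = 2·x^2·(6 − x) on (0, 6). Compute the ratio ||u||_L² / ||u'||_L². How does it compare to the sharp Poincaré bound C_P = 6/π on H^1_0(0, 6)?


||u||_L² / ||u'||_L² = 3*sqrt(14)/7 < C_P = 6/π.

u(x) = 2·x^2·(6 − x), so u'(x) = 6*x*(4 - x).
u(x) = 2·x^2·(6 − x) vanishes at x = 0 and x = 6, so u ∈ H^1_0(0, 6). Differentiate via the product rule and integrate the resulting polynomials term by term.
  ∫_0^6 u² dx = ∫_0^6 (4*x^6 - 48*x^5 + 144*x^4) dx. Term by term:
    ∫_0^6 4*x^6 dx = 1119744/7;  ∫_0^6 -48*x^5 dx = -373248;  ∫_0^6 144*x^4 dx = 1119744/5.
  Sum: 1119744/7 − 373248 + 1119744/5 = 373248/35.
  ∫_0^6 (u')² dx = ∫_0^6 (36*x^4 - 288*x^3 + 576*x^2) dx. Term by term:
    ∫_0^6 36*x^4 dx = 279936/5;  ∫_0^6 -288*x^3 dx = -93312;  ∫_0^6 576*x^2 dx = 41472.
  Sum: 279936/5 − 93312 + 41472 = 20736/5.
∫_0^6 u² dx = 373248/35, so ||u||_L² = 432*sqrt(70)/35.
∫_0^6 (u')² dx = 20736/5, so ||u'||_L² = 144*sqrt(5)/5.
Ratio ||u||_L² / ||u'||_L² = 3*sqrt(14)/7.
Sharp Poincaré constant on H^1_0(0, 6) is C_P = L/π = 6/π, achieved by sin(π/6·x).
A polynomial bump cannot attain the sharp Poincaré constant (only the first sine eigenfunction does), so the ratio is strictly less than C_P, consistent with ||u||_L² ≤ C_P ||u'||_L².


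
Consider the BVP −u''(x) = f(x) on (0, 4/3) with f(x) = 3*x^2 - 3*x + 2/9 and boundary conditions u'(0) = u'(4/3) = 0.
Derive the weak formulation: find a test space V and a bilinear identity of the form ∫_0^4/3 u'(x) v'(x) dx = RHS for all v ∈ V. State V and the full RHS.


V = H^1(0, 4/3) (no boundary constraint on v; u is determined up to an additive constant); weak form: ∫_0^4/3 u'v' dx = ∫_0^4/3 (3*x^2 - 3*x + 2/9) v dx for all v ∈ V.

Multiply both sides by a test function v and integrate from 0 to 4/3:
  ∫_0^4/3 −u''(x) v(x) dx = ∫_0^4/3 f(x) v(x) dx.
Integrate the LHS by parts once:
  ∫_0^4/3 −u'' v dx = −[u'(x) v(x)]_0^4/3 + ∫_0^4/3 u'(x) v'(x) dx.
Thus ∫_0^4/3 u'(x) v'(x) dx = ∫_0^4/3 f(x) v(x) dx + [u'(x) v(x)]_0^4/3.
Choose V so that boundary terms are either known or forced to vanish.
u has homogeneous Neumann: u'(0) = u'(4/3) = 0. So [u' v]_0^4/3 = 0·v(4/3) − 0·v(0) = 0 for any v; take V = H^1(0, 4/3).
Weak formulation: find u (satisfying any essential BC) such that ∫_0^4/3 u'(x) v'(x) dx = ∫_0^4/3 f v dx for all v ∈ V (homogeneous Neumann, so boundary terms vanish).
Substituting f(x) = 3*x^2 - 3*x + 2/9, the right-hand side is ∫_0^4/3 (3*x^2 - 3*x + 2/9) v dx.
Compatibility check (pure Neumann): taking v ≡ 1 ∈ V gives 0 = ∫_0^4/3 f dx + (0) − (0), i.e. ∫_0^4/3 f dx must equal u'(0) − u'(4/3) = 0. Indeed ∫_0^4/3 (3*x^2 - 3*x + 2/9) dx = 0, so the data are compatible. The solution is then unique only up to an additive constant (fix it e.g. by requiring ∫_0^4/3 u dx = 0).


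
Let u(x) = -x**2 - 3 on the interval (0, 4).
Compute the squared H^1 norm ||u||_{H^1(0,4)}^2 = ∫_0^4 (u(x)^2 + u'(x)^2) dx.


||u||_{H^1}^2 = 6812/15

The H^1 norm (squared) on an interval (0, L) is
  ||u||_{H^1}^2 = ∫_0^L u(x)^2 dx + ∫_0^L u'(x)^2 dx.
Compute u'(x) = -2*x.
Then u(x)^2 = x**4 + 6*x**2 + 9 and u'(x)^2 = 4*x**2.
Integrate each monomial from 0 to 4 using ∫_0^4 c·x^n dx = c·4^(n+1)/(n+1):
  ∫_0^4 u(x)^2 dx = ∫_0^4 (x^4 + 6*x^2 + 9) dx. Term by term:
    ∫_0^4 x^4 dx = 1024/5;  ∫_0^4 6*x^2 dx = 128;  ∫_0^4 9 dx = 36.
  Sum: 1024/5 + 128 + 36 = 1844/5.
  ∫_0^4 u'(x)^2 dx = ∫_0^4 (4*x^2) dx. Term by term:
    ∫_0^4 4*x^2 dx = 256/3.
Adding: ||u||_{H^1}^2 = 1844/5 + 256/3 = 6812/15.


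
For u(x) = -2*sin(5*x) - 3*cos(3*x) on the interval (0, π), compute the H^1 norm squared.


||u||_{H^1(0,π)}^2 = 97*π

u'(x) = 9*sin(3*x) - 10*cos(5*x).
Expand u² and (u')² and integrate term by term on (0, π), using: for integers n ≥ 1, ∫_0^π sin²(nx) dx = ∫_0^π cos²(nx) dx = π/2; for n ≠ n', ∫_0^π sin(nx)sin(n'x) dx = ∫_0^π cos(nx)cos(n'x) dx = 0; and by product-to-sum, ∫_0^π sin(nx)cos(n'x) dx = ½∫_0^π [sin((n+n')x) + sin((n−n')x)] dx, which is 0 when n+n' is even and 2n/(n²−n'²) when n+n' is odd (it need not vanish on (0, π)).
  u² squared terms: (-3)²·∫cos(3x)² dx = 9·π/2 = 9*π/2;  (-2)²·∫sin(5x)² dx = 4·π/2 = 2*π.
  u² cross terms: 2·(-3)·(-2)·∫cos(3x)·sin(5x) dx = 12·(0) = 0.
  So ∫_0^π u² dx = 9*π/2 + 2*π + 0 = 13*π/2.
  (u')² squared terms: (-10)²·∫cos(5x)² dx = 100·π/2 = 50*π;  (9)²·∫sin(3x)² dx = 81·π/2 = 81*π/2.
  (u')² cross terms: 2·(-10)·(9)·∫cos(5x)·sin(3x) dx = -180·(0) = 0.
  So ∫_0^π (u')² dx = 50*π + 81*π/2 + 0 = 181*π/2.
||u||_{H^1}^2 = (13*π/2) + (181*π/2) = 97*π.


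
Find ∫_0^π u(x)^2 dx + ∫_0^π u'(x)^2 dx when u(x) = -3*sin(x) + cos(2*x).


||u||_{H^1(0,π)}^2 = 20 + 23*π/2

u'(x) = -2*sin(2*x) - 3*cos(x).
Expand u² and (u')² and integrate term by term on (0, π), using: for integers n ≥ 1, ∫_0^π sin²(nx) dx = ∫_0^π cos²(nx) dx = π/2; for n ≠ n', ∫_0^π sin(nx)sin(n'x) dx = ∫_0^π cos(nx)cos(n'x) dx = 0; and by product-to-sum, ∫_0^π sin(nx)cos(n'x) dx = ½∫_0^π [sin((n+n')x) + sin((n−n')x)] dx, which is 0 when n+n' is even and 2n/(n²−n'²) when n+n' is odd (it need not vanish on (0, π)).
  u² squared terms: (-3)²·∫sin(x)² dx = 9·π/2 = 9*π/2;  (1)²·∫cos(2x)² dx = 1·π/2 = π/2.
  u² cross terms: 2·(-3)·(1)·∫sin(x)·cos(2x) dx = -6·(-2/3) = 4.
  So ∫_0^π u² dx = 9*π/2 + π/2 + 4 = 4 + 5*π.
  (u')² squared terms: (-3)²·∫cos(x)² dx = 9·π/2 = 9*π/2;  (-2)²·∫sin(2x)² dx = 4·π/2 = 2*π.
  (u')² cross terms: 2·(-3)·(-2)·∫cos(x)·sin(2x) dx = 12·(4/3) = 16.
  So ∫_0^π (u')² dx = 9*π/2 + 2*π + 16 = 16 + 13*π/2.
||u||_{H^1}^2 = (4 + 5*π) + (16 + 13*π/2) = 20 + 23*π/2.


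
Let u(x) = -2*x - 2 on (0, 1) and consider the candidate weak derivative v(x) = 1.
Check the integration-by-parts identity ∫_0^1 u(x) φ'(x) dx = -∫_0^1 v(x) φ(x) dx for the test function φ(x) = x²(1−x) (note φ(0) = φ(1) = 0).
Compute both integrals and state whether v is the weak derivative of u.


LHS = 1/6, RHS = -1/12. No, v is not the weak derivative of u.

u(x) = -2*x - 2, classical derivative u'(x) = -2.
φ(x) = x²(1−x), so φ'(x) = x*(2 - 3*x).
Note φ(0) = φ(1) = 0, so the boundary term u·φ vanishes.
LHS = ∫_0^1 u(x) φ'(x) dx = ∫_0^1 (6*x^3 + 2*x^2 - 4*x) dx. Term by term:
  ∫_0^1 6*x^3 dx = 3/2;  ∫_0^1 2*x^2 dx = 2/3;  ∫_0^1 -4*x dx = -2.
Sum: 3/2 + 2/3 − 2 = 1/6.
So LHS = 1/6.
∫_0^1 v(x) φ(x) dx = ∫_0^1 (-x^3 + x^2) dx. Term by term:
  ∫_0^1 -x^3 dx = -1/4;  ∫_0^1 x^2 dx = 1/3.
Sum: -1/4 + 1/3 = 1/12.
So RHS = -∫_0^1 v(x) φ(x) dx = -1/12.
LHS − RHS = 1/4 ≠ 0, so the identity fails.
(For a valid weak derivative the identity must hold for EVERY test function, in particular this one. The failure shows v is NOT the weak derivative of u.)
Correct weak derivative would be u'(x) = -2.


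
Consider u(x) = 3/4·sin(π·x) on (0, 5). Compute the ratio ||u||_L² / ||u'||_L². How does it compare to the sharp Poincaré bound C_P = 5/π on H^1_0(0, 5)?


||u||_L² / ||u'||_L² = 1/π < C_P = 5/π.

u(x) = 3/4·sin(π·x), so u'(x) = 3*π*cos(π*x)/4.
Writing u(x) = A·sin(kπx/L) with A = 3/4 and k = 5, use ∫_0^L sin²(kπx/L) dx = L/2 and ∫_0^L cos²(kπx/L) dx = L/2.
u² = 9/16·sin²(π·x) and (u')² = 9*π^2/16·cos²(π·x), and each of sin², cos² integrates to L/2 = 5/2 over (0, 5).
∫_0^5 u² dx = 45/32, so ||u||_L² = 3*sqrt(10)/8.
∫_0^5 (u')² dx = 45*π^2/32, so ||u'||_L² = 3*sqrt(10)*π/8.
Ratio ||u||_L² / ||u'||_L² = 1/π.
Sharp Poincaré constant on H^1_0(0, 5) is C_P = L/π = 5/π, achieved by sin(π/5·x).
This is the k = 5 harmonic; the ratio L/(kπ) is strictly less than C_P = L/π, consistent with the sharp inequality ||u||_L² ≤ C_P ||u'||_L².


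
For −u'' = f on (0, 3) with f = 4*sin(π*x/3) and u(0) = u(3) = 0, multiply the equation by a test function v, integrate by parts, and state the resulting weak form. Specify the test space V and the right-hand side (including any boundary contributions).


V = H^1_0(0, 3) (so v(0) = v(3) = 0); weak form: ∫_0^3 u'v' dx = ∫_0^3 (4*sin(π*x/3)) v dx for all v ∈ V.

Multiply both sides by a test function v and integrate from 0 to 3:
  ∫_0^3 −u''(x) v(x) dx = ∫_0^3 f(x) v(x) dx.
Integrate the LHS by parts once:
  ∫_0^3 −u'' v dx = −[u'(x) v(x)]_0^3 + ∫_0^3 u'(x) v'(x) dx.
Thus ∫_0^3 u'(x) v'(x) dx = ∫_0^3 f(x) v(x) dx + [u'(x) v(x)]_0^3.
Choose V so that boundary terms are either known or forced to vanish.
u is Dirichlet: u(0) = u(3) = 0. Let V = H^1_0(0, 3); then v(0) = v(3) = 0, and [u' v]_0^3 = 0.
Weak formulation: find u (satisfying any essential BC) such that ∫_0^3 u'(x) v'(x) dx = ∫_0^3 f v dx for all v ∈ V.
Substituting f(x) = 4*sin(π*x/3), the right-hand side is ∫_0^3 (4*sin(π*x/3)) v dx.
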